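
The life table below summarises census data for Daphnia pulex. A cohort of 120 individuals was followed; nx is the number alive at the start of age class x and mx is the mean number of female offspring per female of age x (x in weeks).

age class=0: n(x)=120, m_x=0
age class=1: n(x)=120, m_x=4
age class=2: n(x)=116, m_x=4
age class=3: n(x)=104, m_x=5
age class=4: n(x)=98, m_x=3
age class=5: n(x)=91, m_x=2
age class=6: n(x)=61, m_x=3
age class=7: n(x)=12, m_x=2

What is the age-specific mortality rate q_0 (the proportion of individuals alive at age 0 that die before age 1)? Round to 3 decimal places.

lx = nx/n0 = nx/120: 1, 1, 0.96667…, 0.86667…, 0.81667…, 0.75833…, 0.50833…, 0.1
q_0 = (l_0 − l_1) / l_0 = (1 − 1) / 1
     = 0 / 1 = 0 → 0.000

0.000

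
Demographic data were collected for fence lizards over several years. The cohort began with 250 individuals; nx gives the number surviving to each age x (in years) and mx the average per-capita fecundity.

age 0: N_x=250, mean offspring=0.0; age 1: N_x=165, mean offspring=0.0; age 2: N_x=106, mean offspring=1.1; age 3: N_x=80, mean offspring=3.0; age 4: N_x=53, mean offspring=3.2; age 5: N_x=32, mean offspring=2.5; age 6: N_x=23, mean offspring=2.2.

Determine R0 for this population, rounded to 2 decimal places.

2.63

lx = nx/n0 = nx/250: 1, 0.66, 0.424, 0.32, 0.212, 0.128, 0.092
lx·mx by age: 0, 0, 0.4664, 0.96, 0.6784, 0.32, 0.2024
R0 = Σ lx·mx = 2.6272 → 2.63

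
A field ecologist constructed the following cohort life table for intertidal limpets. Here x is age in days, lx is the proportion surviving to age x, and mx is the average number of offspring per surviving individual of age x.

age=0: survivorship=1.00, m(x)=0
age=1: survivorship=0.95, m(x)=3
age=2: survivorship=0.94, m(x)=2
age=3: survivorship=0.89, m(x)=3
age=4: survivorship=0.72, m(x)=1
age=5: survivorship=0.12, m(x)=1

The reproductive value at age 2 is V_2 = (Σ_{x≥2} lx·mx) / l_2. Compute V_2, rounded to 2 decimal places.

lx·mx for x ≥ 2: 1.88, 2.67, 0.72, 0.12 → sum = 5.39
V_2 = 5.39 / l_2 = 5.39 / 0.94 = 5.734043… → 5.73

5.73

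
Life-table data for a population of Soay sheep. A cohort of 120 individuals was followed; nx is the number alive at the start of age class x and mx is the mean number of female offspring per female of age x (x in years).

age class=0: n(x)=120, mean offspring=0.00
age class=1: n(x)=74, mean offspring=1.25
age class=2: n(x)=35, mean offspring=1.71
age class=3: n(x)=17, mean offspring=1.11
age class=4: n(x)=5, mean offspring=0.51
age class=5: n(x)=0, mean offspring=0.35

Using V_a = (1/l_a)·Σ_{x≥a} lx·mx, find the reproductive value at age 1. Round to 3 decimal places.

2.348

lx = nx/n0 = nx/120: 1, 0.61667…, 0.29167…, 0.14167…, 0.04167…, 0
lx·mx for x ≥ 1: 0.770833…, 0.49875…, 0.15725…, 0.02125…, 0 → sum = 1.448083…
V_1 = 1.448083… / l_1 = 1.448083… / 0.616667… = 2.348243… → 2.348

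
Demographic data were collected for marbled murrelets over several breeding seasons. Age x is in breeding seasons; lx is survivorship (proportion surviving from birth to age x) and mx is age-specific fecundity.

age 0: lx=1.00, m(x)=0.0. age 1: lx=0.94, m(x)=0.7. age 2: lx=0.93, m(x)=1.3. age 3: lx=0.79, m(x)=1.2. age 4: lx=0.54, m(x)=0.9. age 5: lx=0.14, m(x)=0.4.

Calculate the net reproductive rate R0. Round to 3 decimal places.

lx·mx by age: 0, 0.658, 1.209, 0.948, 0.486, 0.056
R0 = Σ lx·mx = 3.357 → 3.357

3.357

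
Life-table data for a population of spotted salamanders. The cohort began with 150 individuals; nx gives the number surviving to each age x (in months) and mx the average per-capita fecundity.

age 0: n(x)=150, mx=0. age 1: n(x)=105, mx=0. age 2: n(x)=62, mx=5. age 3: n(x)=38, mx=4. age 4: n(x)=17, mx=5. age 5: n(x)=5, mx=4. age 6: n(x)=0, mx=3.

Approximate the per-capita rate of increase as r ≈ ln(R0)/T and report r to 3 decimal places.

lx = nx/n0 = nx/150: 1, 0.7, 0.41333…, 0.25333…, 0.11333…, 0.03333…, 0
R0 = Σ lx·mx = 0 + 0 + 2.06667… + 1.01333… + 0.56667… + 0.13333… + 0 = 3.78…
Σ x·lx·mx = 10.106667…; T = 10.106667…/3.78… = 2.67372…
r ≈ ln(R0)/T = ln(3.78…)/2.67372… = 0.49733… → 0.497

0.497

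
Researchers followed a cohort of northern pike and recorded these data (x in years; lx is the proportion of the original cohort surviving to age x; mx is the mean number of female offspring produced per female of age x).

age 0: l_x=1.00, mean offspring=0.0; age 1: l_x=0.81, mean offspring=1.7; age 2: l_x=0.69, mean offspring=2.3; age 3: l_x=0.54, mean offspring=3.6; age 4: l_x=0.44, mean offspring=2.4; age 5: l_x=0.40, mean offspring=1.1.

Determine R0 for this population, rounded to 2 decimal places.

6.40

lx·mx by age: 0, 1.377, 1.587, 1.944, 1.056, 0.44
R0 = Σ lx·mx = 6.404 → 6.40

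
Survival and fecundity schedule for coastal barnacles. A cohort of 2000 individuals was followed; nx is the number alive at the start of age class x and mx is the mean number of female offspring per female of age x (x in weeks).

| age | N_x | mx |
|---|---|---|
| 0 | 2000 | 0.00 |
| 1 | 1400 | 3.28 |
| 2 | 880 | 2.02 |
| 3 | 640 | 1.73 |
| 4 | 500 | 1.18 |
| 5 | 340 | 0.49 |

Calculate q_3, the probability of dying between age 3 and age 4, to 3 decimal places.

0.219

lx = nx/n0 = nx/2000: 1, 0.7, 0.44, 0.32, 0.25, 0.17
q_3 = (l_3 − l_4) / l_3 = (0.32 − 0.25) / 0.32
     = 0.07 / 0.32 = 0.21875 → 0.219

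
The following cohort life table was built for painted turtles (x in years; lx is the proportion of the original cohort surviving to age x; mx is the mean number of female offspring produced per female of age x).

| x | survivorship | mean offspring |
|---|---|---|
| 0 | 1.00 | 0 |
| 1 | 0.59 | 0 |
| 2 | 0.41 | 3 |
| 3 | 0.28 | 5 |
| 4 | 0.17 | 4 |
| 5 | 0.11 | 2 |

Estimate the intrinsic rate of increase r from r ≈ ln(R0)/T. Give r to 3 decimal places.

R0 = Σ lx·mx = 0 + 0 + 1.23 + 1.4 + 0.68 + 0.22 = 3.53
Σ x·lx·mx = 10.48; T = 10.48/3.53 = 2.96884…
r ≈ ln(R0)/T = ln(3.53)/2.96884… = 0.42485… → 0.425

0.425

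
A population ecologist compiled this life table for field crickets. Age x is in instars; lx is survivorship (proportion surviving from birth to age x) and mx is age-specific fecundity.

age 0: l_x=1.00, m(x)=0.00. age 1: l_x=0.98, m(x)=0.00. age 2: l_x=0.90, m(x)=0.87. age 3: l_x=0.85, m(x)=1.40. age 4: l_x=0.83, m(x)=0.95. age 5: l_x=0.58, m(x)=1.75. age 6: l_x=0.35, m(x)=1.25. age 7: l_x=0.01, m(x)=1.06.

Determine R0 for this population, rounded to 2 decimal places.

lx·mx by age: 0, 0, 0.783, 1.19, 0.7885, 1.015, 0.4375, 0.0106
R0 = Σ lx·mx = 4.2246 → 4.22

4.22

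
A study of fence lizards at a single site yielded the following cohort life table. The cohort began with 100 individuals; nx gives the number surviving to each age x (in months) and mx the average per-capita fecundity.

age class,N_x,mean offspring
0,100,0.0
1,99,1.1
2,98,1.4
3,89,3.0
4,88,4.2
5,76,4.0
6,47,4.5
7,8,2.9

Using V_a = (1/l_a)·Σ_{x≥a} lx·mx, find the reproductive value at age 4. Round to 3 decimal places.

lx = nx/n0 = nx/100: 1, 0.99, 0.98, 0.89, 0.88, 0.76, 0.47, 0.08
lx·mx for x ≥ 4: 3.696, 3.04, 2.115, 0.232 → sum = 9.083
V_4 = 9.083 / l_4 = 9.083 / 0.88 = 10.321591… → 10.322

10.322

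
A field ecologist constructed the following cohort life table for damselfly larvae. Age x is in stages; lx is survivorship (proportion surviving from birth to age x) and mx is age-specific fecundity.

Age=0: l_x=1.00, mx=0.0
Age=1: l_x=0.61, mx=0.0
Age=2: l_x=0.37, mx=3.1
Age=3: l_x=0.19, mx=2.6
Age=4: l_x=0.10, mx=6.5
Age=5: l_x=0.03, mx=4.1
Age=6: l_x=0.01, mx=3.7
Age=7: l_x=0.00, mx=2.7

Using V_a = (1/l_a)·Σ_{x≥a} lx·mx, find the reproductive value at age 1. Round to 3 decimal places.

4.018

lx·mx for x ≥ 1: 0, 1.147, 0.494, 0.65, 0.123, 0.037, 0 → sum = 2.451
V_1 = 2.451 / l_1 = 2.451 / 0.61 = 4.018033… → 4.018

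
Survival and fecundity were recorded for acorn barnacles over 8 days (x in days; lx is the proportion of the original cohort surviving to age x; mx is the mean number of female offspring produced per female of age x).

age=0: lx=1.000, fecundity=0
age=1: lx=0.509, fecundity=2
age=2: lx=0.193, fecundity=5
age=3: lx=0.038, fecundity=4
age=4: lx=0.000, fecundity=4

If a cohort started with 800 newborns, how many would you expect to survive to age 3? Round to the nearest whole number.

30

Expected survivors = N0 · l_3 = 800 × 0.038 = 30.4 → 30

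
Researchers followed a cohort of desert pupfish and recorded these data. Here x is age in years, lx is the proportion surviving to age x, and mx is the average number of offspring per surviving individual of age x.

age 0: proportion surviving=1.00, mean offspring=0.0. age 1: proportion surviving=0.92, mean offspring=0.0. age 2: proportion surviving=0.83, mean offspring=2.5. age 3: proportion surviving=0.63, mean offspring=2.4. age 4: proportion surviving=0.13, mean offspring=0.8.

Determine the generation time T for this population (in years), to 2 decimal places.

lx·mx: 0, 0, 2.075, 1.512, 0.104 → R0 = 3.691
x·lx·mx: 0, 0, 4.15, 4.536, 0.416 → Σ = 9.102
T = 9.102 / 3.691 = 2.465998… → 2.47

2.47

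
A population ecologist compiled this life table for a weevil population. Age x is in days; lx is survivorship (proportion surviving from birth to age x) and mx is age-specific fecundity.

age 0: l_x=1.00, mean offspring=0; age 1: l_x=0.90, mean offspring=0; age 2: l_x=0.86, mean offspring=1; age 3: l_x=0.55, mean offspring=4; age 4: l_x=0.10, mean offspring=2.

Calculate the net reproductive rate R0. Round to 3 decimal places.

lx·mx by age: 0, 0, 0.86, 2.2, 0.2
R0 = Σ lx·mx = 3.26 → 3.260

3.260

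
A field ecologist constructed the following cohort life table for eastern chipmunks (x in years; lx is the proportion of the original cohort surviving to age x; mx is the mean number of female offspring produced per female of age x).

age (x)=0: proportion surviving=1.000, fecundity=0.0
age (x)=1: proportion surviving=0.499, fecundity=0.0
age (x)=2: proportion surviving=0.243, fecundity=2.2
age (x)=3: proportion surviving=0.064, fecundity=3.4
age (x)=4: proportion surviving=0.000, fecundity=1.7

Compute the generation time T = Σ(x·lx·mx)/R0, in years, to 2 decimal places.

2.29

lx·mx: 0, 0, 0.5346, 0.2176, 0 → R0 = 0.7522
x·lx·mx: 0, 0, 1.0692, 0.6528, 0 → Σ = 1.722
T = 1.722 / 0.7522 = 2.289285… → 2.29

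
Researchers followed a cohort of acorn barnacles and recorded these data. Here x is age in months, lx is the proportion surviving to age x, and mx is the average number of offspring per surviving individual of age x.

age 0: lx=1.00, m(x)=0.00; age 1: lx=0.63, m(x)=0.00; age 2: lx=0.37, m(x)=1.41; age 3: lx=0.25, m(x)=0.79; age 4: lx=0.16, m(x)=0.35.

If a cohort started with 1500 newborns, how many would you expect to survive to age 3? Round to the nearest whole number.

Expected survivors = N0 · l_3 = 1500 × 0.25 = 375 → 375

375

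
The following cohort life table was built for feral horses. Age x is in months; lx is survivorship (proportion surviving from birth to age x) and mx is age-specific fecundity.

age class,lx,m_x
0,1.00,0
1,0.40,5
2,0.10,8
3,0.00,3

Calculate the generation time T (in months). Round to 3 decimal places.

lx·mx: 0, 2, 0.8, 0 → R0 = 2.8
x·lx·mx: 0, 2, 1.6, 0 → Σ = 3.6
T = 3.6 / 2.8 = 1.285714… → 1.286

1.286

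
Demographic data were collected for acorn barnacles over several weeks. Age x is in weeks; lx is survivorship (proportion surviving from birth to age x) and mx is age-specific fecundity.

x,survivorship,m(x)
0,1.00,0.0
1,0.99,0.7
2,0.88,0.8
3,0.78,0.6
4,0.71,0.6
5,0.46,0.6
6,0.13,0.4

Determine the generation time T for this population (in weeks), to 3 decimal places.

lx·mx: 0, 0.693, 0.704, 0.468, 0.426, 0.276, 0.052 → R0 = 2.619
x·lx·mx: 0, 0.693, 1.408, 1.404, 1.704, 1.38, 0.312 → Σ = 6.901
T = 6.901 / 2.619 = 2.634975… → 2.635

2.635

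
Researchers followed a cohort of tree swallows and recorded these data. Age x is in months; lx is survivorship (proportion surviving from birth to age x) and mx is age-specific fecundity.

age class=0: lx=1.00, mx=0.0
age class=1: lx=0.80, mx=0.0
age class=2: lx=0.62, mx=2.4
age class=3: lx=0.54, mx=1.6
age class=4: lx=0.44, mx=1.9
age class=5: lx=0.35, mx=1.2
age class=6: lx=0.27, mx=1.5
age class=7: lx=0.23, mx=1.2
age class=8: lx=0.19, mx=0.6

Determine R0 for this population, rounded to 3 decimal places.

lx·mx by age: 0, 0, 1.488, 0.864, 0.836, 0.42, 0.405, 0.276, 0.114
R0 = Σ lx·mx = 4.403 → 4.403

4.403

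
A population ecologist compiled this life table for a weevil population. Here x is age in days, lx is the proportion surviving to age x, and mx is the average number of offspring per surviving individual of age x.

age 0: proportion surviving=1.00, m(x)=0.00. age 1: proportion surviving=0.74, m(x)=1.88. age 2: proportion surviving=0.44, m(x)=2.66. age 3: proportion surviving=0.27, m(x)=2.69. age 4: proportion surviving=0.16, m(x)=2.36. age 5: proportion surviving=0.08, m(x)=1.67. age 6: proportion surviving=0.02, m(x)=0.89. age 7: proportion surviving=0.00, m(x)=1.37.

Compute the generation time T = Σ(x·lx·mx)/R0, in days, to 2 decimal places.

lx·mx: 0, 1.3912, 1.1704, 0.7263, 0.3776, 0.1336, 0.0178, 0 → R0 = 3.8169
x·lx·mx: 0, 1.3912, 2.3408, 2.1789, 1.5104, 0.668, 0.1068, 0 → Σ = 8.1961
T = 8.1961 / 3.8169 = 2.147319… → 2.15

2.15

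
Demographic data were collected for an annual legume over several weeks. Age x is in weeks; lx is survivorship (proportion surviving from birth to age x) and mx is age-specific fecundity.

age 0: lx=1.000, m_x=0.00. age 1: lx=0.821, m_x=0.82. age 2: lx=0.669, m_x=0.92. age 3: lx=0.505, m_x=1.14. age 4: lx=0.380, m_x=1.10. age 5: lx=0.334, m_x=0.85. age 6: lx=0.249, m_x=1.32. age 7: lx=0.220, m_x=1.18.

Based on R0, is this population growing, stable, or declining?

growing

R0 = Σ lx·mx = 0 + 0.67322 + 0.61548 + 0.5757 + 0.418 + 0.2839 + 0.32868 + 0.2596 = 3.15458
R0 > 1, so the population is growing.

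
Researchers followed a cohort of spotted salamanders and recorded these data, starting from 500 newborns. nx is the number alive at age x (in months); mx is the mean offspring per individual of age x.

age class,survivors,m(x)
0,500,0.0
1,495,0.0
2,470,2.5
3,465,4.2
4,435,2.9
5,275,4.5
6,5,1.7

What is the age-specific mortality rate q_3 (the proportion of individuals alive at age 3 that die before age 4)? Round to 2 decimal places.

0.06

lx = nx/n0 = nx/500: 1, 0.99, 0.94, 0.93, 0.87, 0.55, 0.01
q_3 = (l_3 − l_4) / l_3 = (0.93 − 0.87) / 0.93
     = 0.06 / 0.93 = 0.064516… → 0.06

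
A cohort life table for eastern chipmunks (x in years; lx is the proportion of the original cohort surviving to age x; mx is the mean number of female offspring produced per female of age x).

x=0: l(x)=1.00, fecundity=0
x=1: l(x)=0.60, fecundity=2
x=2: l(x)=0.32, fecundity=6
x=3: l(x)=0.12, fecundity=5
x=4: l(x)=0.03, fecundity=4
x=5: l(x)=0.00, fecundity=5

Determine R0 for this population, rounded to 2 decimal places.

lx·mx by age: 0, 1.2, 1.92, 0.6, 0.12, 0
R0 = Σ lx·mx = 3.84 → 3.84

3.84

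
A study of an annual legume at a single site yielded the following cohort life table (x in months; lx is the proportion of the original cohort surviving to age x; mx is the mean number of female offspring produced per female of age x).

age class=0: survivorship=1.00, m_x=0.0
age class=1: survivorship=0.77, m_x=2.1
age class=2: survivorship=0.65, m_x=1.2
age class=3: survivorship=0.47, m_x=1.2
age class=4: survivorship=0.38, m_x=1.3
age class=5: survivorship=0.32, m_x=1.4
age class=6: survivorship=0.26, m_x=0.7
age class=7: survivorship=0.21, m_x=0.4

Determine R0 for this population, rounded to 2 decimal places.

lx·mx by age: 0, 1.617, 0.78, 0.564, 0.494, 0.448, 0.182, 0.084
R0 = Σ lx·mx = 4.169 → 4.17

4.17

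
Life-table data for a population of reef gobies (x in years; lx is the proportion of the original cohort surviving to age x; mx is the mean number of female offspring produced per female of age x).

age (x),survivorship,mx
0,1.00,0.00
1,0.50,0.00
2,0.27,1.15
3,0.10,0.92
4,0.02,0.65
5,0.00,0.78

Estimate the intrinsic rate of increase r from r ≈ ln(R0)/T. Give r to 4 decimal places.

-0.3845

R0 = Σ lx·mx = 0 + 0 + 0.3105 + 0.092 + 0.013 + 0 = 0.4155
Σ x·lx·mx = 0.949; T = 0.949/0.4155 = 2.284…
r ≈ ln(R0)/T = ln(0.4155)/2.284… = -0.384534… → -0.3845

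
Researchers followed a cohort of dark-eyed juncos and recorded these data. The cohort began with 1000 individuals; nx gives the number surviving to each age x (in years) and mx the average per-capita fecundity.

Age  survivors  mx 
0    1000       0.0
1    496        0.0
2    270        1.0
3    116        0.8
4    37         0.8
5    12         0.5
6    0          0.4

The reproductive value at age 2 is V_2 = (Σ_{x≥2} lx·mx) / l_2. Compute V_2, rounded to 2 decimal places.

lx = nx/n0 = nx/1000: 1, 0.496, 0.27, 0.116, 0.037, 0.012, 0
lx·mx for x ≥ 2: 0.27, 0.0928, 0.0296, 0.006, 0 → sum = 0.3984
V_2 = 0.3984 / l_2 = 0.3984 / 0.27 = 1.475556… → 1.48

1.48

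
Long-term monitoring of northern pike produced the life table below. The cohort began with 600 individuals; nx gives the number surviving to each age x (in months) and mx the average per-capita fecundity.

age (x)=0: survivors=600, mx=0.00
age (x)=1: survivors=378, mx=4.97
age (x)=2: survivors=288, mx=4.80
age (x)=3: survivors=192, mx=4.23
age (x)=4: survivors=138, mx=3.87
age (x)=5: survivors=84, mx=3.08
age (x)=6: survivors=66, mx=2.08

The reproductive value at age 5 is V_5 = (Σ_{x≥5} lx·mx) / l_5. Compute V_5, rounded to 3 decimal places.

4.714

lx = nx/n0 = nx/600: 1, 0.63, 0.48, 0.32, 0.23, 0.14, 0.11
lx·mx for x ≥ 5: 0.4312, 0.2288 → sum = 0.66
V_5 = 0.66 / l_5 = 0.66 / 0.14 = 4.714286… → 4.714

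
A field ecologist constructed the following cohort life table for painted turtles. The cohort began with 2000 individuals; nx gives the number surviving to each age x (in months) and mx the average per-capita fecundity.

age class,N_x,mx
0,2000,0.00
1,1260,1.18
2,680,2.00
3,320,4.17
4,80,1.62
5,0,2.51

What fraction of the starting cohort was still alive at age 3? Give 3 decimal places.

l_3 = n_3/n_0 = 320/2000 = 0.16 → 0.160

0.160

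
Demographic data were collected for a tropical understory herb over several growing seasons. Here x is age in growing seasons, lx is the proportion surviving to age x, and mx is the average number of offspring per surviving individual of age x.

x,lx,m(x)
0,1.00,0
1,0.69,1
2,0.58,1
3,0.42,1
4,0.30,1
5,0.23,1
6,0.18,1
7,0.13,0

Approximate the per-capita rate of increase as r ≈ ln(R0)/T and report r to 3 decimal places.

R0 = Σ lx·mx = 0 + 0.69 + 0.58 + 0.42 + 0.3 + 0.23 + 0.18 + 0 = 2.4
Σ x·lx·mx = 6.54; T = 6.54/2.4 = 2.725
r ≈ ln(R0)/T = ln(2.4)/2.725 = 0.32127… → 0.321

0.321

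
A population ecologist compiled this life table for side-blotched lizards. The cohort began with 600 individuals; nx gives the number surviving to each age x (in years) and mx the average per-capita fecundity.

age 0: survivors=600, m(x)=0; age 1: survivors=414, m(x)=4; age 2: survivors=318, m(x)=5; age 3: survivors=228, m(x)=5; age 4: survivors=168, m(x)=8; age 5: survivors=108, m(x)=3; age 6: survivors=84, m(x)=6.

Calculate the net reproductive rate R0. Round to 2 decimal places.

10.93

lx = nx/n0 = nx/600: 1, 0.69, 0.53, 0.38, 0.28, 0.18, 0.14
lx·mx by age: 0, 2.76, 2.65, 1.9, 2.24, 0.54, 0.84
R0 = Σ lx·mx = 10.93 → 10.93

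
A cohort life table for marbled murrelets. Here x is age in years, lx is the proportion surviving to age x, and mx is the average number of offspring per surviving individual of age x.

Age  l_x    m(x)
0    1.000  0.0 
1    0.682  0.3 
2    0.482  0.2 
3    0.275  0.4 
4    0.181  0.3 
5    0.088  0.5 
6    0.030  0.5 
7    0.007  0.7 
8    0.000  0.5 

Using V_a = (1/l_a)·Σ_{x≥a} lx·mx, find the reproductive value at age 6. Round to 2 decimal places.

lx·mx for x ≥ 6: 0.015, 0.0049, 0 → sum = 0.0199
V_6 = 0.0199 / l_6 = 0.0199 / 0.03 = 0.663333… → 0.66

0.66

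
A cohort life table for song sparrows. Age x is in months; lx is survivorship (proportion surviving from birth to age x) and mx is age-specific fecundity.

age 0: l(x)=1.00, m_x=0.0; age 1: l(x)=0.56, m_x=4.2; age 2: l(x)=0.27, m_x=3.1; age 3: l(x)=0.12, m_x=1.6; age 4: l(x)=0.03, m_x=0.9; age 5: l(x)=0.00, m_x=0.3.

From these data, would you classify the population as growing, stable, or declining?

growing

R0 = Σ lx·mx = 0 + 2.352 + 0.837 + 0.192 + 0.027 + 0 = 3.408
R0 > 1, so the population is growing.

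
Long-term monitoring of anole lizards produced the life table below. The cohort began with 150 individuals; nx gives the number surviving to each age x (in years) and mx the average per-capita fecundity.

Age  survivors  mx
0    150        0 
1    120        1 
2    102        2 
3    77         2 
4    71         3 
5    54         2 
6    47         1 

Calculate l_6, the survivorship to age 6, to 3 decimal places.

l_6 = n_6/n_0 = 47/150 = 0.313333… → 0.313

0.313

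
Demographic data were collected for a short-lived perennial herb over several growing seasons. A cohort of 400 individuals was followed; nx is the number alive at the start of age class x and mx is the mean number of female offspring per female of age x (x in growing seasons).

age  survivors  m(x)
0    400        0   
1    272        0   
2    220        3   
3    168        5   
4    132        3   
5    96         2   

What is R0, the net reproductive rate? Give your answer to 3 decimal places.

lx = nx/n0 = nx/400: 1, 0.68, 0.55, 0.42, 0.33, 0.24
lx·mx by age: 0, 0, 1.65, 2.1, 0.99, 0.48
R0 = Σ lx·mx = 5.22 → 5.220

5.220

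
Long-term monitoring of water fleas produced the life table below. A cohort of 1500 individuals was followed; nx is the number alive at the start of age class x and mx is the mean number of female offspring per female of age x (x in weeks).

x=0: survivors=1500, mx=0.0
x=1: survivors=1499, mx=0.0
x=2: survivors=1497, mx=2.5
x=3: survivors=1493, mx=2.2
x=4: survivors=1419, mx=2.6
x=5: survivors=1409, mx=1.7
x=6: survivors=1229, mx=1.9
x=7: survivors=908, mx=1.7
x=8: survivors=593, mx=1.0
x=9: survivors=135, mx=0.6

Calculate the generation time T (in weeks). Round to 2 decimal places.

4.21

lx = nx/n0 = nx/1500: 1, 0.99933…, 0.998, 0.99533…, 0.946, 0.93933…, 0.81933…, 0.60533…, 0.39533…, 0.09
lx·mx: 0, 0, 2.495, 2.189733…, 2.4596, 1.596867…, 1.556733…, 1.029067…, 0.395333…, 0.054 → R0 = 11.776333…
x·lx·mx: 0, 0, 4.99, 6.5692…, 9.8384, 7.984333…, 9.3404…, 7.203467…, 3.162667…, 0.486 → Σ = 49.574467…
T = 49.574467… / 11.776333… = 4.209669… → 4.21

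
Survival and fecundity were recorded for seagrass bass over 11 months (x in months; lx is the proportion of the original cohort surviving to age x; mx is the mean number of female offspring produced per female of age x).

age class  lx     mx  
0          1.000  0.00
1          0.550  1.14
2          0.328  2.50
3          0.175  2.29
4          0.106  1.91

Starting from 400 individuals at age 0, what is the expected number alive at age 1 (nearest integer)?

Expected survivors = N0 · l_1 = 400 × 0.550 = 220 → 220

220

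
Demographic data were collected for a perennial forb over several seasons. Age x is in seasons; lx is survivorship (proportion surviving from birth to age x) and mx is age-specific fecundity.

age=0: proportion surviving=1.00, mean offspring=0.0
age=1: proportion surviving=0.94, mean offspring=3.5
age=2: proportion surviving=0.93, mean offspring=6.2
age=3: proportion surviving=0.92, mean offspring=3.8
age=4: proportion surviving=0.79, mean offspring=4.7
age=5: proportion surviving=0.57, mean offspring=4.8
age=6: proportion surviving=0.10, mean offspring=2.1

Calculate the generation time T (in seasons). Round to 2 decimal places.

2.87

lx·mx: 0, 3.29, 5.766, 3.496, 3.713, 2.736, 0.21 → R0 = 19.211
x·lx·mx: 0, 3.29, 11.532, 10.488, 14.852, 13.68, 1.26 → Σ = 55.102
T = 55.102 / 19.211 = 2.868253… → 2.87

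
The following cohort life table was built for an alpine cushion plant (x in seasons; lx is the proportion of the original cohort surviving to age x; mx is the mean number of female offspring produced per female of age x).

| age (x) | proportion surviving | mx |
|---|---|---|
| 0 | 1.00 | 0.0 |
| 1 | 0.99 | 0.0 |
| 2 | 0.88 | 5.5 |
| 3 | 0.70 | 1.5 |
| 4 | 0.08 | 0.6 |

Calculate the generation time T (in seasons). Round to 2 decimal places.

2.19

lx·mx: 0, 0, 4.84, 1.05, 0.048 → R0 = 5.938
x·lx·mx: 0, 0, 9.68, 3.15, 0.192 → Σ = 13.022
T = 13.022 / 5.938 = 2.192994… → 2.19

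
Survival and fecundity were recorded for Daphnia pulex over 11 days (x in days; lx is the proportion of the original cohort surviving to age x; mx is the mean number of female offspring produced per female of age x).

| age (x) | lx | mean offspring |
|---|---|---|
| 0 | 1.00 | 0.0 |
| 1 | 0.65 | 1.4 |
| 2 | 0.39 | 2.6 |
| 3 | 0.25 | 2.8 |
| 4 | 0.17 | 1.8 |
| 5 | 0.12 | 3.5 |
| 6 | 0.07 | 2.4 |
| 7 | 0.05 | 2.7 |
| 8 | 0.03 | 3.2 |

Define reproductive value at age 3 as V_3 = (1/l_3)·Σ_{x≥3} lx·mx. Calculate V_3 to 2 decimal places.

lx·mx for x ≥ 3: 0.7, 0.306, 0.42, 0.168, 0.135, 0.096 → sum = 1.825
V_3 = 1.825 / l_3 = 1.825 / 0.25 = 7.3 → 7.30

7.30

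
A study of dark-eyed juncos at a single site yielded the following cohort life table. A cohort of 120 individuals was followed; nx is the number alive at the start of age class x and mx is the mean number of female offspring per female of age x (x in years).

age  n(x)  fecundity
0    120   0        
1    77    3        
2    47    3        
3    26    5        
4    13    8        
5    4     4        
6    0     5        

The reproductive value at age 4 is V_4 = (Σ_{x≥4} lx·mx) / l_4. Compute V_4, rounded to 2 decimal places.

lx = nx/n0 = nx/120: 1, 0.64167…, 0.39167…, 0.21667…, 0.10833…, 0.03333…, 0
lx·mx for x ≥ 4: 0.866667…, 0.133333…, 0 → sum = 1…
V_4 = 1… / l_4 = 1… / 0.108333… = 9.230769… → 9.23

9.23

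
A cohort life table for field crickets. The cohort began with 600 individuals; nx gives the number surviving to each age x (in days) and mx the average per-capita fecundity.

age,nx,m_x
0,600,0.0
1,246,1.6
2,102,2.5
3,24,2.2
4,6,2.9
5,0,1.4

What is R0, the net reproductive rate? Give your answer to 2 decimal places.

1.20

lx = nx/n0 = nx/600: 1, 0.41, 0.17, 0.04, 0.01, 0
lx·mx by age: 0, 0.656, 0.425, 0.088, 0.029, 0
R0 = Σ lx·mx = 1.198 → 1.20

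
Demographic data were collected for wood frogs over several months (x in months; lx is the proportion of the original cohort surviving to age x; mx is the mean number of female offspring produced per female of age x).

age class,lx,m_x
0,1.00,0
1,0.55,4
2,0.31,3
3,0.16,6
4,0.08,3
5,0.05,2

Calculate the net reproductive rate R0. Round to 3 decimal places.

4.430

lx·mx by age: 0, 2.2, 0.93, 0.96, 0.24, 0.1
R0 = Σ lx·mx = 4.43 → 4.430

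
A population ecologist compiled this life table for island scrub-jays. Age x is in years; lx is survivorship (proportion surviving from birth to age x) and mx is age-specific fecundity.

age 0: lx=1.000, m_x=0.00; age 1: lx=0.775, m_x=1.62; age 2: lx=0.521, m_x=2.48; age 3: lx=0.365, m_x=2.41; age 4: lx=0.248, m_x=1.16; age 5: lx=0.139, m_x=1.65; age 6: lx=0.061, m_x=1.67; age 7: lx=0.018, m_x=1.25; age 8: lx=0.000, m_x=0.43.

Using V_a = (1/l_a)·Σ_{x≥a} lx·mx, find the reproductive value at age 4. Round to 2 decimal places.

lx·mx for x ≥ 4: 0.28768, 0.22935, 0.10187, 0.0225, 0 → sum = 0.6414
V_4 = 0.6414 / l_4 = 0.6414 / 0.248 = 2.58629… → 2.59

2.59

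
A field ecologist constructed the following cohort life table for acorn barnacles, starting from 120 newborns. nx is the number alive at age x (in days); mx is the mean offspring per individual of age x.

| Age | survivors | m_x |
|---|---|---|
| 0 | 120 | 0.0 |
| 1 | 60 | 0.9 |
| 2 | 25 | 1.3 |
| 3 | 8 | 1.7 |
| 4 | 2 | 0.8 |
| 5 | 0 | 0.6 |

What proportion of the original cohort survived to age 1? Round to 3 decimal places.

l_1 = n_1/n_0 = 60/120 = 0.5 → 0.500

0.500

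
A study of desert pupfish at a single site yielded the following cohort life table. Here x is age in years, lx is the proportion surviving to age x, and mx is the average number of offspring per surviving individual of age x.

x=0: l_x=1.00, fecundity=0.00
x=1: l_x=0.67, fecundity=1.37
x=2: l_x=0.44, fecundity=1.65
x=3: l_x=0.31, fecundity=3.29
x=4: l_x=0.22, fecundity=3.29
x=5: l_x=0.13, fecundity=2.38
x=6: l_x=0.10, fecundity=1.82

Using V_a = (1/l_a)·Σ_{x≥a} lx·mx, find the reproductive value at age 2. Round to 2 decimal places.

lx·mx for x ≥ 2: 0.726, 1.0199, 0.7238, 0.3094, 0.182 → sum = 2.9611
V_2 = 2.9611 / l_2 = 2.9611 / 0.44 = 6.729773… → 6.73

6.73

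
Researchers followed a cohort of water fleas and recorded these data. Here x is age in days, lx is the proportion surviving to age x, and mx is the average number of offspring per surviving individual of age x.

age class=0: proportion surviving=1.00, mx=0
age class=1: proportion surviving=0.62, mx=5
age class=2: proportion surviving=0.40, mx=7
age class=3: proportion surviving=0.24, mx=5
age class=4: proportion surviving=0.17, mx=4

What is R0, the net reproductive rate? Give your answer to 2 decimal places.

7.78

lx·mx by age: 0, 3.1, 2.8, 1.2, 0.68
R0 = Σ lx·mx = 7.78 → 7.78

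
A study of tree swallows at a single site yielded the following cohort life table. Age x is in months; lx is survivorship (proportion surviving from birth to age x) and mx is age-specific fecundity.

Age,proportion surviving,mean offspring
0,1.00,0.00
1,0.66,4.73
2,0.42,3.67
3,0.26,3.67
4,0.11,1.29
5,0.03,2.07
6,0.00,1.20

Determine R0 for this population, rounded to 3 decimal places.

lx·mx by age: 0, 3.1218, 1.5414, 0.9542, 0.1419, 0.0621, 0
R0 = Σ lx·mx = 5.8214 → 5.821

5.821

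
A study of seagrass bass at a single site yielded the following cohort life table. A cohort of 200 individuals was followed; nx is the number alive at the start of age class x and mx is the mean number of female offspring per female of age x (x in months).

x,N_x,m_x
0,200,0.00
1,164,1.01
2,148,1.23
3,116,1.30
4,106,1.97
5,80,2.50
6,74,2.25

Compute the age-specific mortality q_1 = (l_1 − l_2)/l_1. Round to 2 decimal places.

lx = nx/n0 = nx/200: 1, 0.82, 0.74, 0.58, 0.53, 0.4, 0.37
q_1 = (l_1 − l_2) / l_1 = (0.82 − 0.74) / 0.82
     = 0.08 / 0.82 = 0.097561… → 0.10

0.10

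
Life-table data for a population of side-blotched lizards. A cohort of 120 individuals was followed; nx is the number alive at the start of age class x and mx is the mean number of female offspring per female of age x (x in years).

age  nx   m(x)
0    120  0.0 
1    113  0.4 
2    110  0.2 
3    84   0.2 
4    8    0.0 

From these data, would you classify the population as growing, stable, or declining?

declining

lx = nx/n0 = nx/120: 1, 0.94167…, 0.91667…, 0.7, 0.06667…
R0 = Σ lx·mx = 0 + 0.376667… + 0.183333… + 0.14 + 0 = 0.7…
R0 < 1, so the population is declining.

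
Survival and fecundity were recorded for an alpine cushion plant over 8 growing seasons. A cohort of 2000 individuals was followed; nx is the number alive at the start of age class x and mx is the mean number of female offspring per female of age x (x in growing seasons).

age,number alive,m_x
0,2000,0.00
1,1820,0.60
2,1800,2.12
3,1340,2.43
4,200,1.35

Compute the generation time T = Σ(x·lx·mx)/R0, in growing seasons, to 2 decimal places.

lx = nx/n0 = nx/2000: 1, 0.91, 0.9, 0.67, 0.1
lx·mx: 0, 0.546, 1.908, 1.6281, 0.135 → R0 = 4.2171
x·lx·mx: 0, 0.546, 3.816, 4.8843, 0.54 → Σ = 9.7863
T = 9.7863 / 4.2171 = 2.320623… → 2.32

2.32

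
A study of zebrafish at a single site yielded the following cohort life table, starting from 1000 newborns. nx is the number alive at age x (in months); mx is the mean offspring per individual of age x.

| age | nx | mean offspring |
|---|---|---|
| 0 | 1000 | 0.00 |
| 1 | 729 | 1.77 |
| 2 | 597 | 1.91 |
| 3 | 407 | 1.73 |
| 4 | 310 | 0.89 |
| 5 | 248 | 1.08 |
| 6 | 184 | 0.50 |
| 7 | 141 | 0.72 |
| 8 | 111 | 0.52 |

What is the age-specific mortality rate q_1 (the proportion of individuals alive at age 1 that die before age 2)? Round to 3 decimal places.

0.181

lx = nx/n0 = nx/1000: 1, 0.729, 0.597, 0.407, 0.31, 0.248, 0.184, 0.141, 0.111
q_1 = (l_1 − l_2) / l_1 = (0.729 − 0.597) / 0.729
     = 0.132 / 0.729 = 0.18107… → 0.181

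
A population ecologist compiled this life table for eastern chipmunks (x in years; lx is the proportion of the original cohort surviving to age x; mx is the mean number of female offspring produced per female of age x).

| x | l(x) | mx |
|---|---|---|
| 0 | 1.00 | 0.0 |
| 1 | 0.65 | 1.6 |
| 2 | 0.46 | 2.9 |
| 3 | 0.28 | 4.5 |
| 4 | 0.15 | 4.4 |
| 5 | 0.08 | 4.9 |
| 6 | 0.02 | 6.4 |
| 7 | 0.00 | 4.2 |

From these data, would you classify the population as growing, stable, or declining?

growing

R0 = Σ lx·mx = 0 + 1.04 + 1.334 + 1.26 + 0.66 + 0.392 + 0.128 + 0 = 4.814
R0 > 1, so the population is growing.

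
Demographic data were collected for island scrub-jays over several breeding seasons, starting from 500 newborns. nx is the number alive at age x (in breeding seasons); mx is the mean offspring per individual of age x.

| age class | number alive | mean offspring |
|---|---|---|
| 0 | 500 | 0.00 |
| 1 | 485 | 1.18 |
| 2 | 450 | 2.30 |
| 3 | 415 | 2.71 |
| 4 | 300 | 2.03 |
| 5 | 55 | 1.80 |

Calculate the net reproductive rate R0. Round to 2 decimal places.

6.88

lx = nx/n0 = nx/500: 1, 0.97, 0.9, 0.83, 0.6, 0.11
lx·mx by age: 0, 1.1446, 2.07, 2.2493, 1.218, 0.198
R0 = Σ lx·mx = 6.8799 → 6.88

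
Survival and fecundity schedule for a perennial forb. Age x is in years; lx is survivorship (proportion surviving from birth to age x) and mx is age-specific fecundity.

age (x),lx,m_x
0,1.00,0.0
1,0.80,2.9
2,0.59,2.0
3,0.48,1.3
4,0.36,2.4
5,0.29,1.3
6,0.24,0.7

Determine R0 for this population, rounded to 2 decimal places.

5.53

lx·mx by age: 0, 2.32, 1.18, 0.624, 0.864, 0.377, 0.168
R0 = Σ lx·mx = 5.533 → 5.53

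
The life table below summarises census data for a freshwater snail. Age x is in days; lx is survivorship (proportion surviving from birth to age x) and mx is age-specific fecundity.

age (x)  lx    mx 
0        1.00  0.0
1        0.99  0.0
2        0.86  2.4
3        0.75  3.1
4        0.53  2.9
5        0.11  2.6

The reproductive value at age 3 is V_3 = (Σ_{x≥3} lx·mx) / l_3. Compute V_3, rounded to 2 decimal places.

lx·mx for x ≥ 3: 2.325, 1.537, 0.286 → sum = 4.148
V_3 = 4.148 / l_3 = 4.148 / 0.75 = 5.530667… → 5.53

5.53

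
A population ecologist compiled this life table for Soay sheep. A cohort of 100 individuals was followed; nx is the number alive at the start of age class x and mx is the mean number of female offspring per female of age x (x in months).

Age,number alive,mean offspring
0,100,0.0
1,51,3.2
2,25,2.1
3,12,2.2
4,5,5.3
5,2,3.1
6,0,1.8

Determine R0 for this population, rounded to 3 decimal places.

2.748

lx = nx/n0 = nx/100: 1, 0.51, 0.25, 0.12, 0.05, 0.02, 0
lx·mx by age: 0, 1.632, 0.525, 0.264, 0.265, 0.062, 0
R0 = Σ lx·mx = 2.748 → 2.748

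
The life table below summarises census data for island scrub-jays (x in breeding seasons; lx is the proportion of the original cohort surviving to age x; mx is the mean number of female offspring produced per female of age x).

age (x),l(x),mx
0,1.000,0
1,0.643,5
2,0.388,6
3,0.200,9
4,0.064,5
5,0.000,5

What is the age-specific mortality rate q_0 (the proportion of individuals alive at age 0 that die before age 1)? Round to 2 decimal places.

q_0 = (l_0 − l_1) / l_0 = (1 − 0.643) / 1
     = 0.357 / 1 = 0.357 → 0.36

0.36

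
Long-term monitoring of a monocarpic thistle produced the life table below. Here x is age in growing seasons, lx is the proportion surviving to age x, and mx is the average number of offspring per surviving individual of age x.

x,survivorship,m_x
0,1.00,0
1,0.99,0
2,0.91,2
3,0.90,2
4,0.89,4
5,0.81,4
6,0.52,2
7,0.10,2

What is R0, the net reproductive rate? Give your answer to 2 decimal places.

lx·mx by age: 0, 0, 1.82, 1.8, 3.56, 3.24, 1.04, 0.2
R0 = Σ lx·mx = 11.66 → 11.66

11.66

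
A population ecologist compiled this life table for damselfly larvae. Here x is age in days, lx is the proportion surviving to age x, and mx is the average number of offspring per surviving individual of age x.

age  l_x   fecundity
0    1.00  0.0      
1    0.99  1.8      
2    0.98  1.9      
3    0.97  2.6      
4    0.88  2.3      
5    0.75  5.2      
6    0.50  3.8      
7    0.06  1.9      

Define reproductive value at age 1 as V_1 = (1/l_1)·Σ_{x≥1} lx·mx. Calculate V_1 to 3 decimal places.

lx·mx for x ≥ 1: 1.782, 1.862, 2.522, 2.024, 3.9, 1.9, 0.114 → sum = 14.104
V_1 = 14.104 / l_1 = 14.104 / 0.99 = 14.246465… → 14.246

14.246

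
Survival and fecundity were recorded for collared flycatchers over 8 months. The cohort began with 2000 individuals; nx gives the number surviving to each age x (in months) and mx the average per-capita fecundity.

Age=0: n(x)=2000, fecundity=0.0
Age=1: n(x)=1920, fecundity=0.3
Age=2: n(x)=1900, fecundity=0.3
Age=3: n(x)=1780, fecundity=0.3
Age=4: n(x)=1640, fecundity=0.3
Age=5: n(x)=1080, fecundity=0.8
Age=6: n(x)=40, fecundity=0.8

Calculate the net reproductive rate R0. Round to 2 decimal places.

lx = nx/n0 = nx/2000: 1, 0.96, 0.95, 0.89, 0.82, 0.54, 0.02
lx·mx by age: 0, 0.288, 0.285, 0.267, 0.246, 0.432, 0.016
R0 = Σ lx·mx = 1.534 → 1.53

1.53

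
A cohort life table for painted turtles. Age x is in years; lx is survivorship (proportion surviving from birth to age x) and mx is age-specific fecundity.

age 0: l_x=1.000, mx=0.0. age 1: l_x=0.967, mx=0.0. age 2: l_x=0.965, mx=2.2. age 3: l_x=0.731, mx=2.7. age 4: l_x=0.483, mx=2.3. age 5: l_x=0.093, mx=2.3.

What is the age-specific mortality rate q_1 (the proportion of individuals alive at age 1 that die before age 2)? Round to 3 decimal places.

q_1 = (l_1 − l_2) / l_1 = (0.967 − 0.965) / 0.967
     = 0.002 / 0.967 = 0.002068… → 0.002

0.002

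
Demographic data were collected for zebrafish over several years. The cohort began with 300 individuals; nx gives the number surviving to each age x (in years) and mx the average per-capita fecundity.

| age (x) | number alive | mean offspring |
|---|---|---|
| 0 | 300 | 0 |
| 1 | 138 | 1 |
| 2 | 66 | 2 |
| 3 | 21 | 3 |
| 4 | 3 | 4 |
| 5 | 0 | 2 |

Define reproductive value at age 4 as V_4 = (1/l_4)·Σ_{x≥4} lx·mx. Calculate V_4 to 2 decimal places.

4.00

lx = nx/n0 = nx/300: 1, 0.46, 0.22, 0.07, 0.01, 0
lx·mx for x ≥ 4: 0.04, 0 → sum = 0.04
V_4 = 0.04 / l_4 = 0.04 / 0.01 = 4 → 4.00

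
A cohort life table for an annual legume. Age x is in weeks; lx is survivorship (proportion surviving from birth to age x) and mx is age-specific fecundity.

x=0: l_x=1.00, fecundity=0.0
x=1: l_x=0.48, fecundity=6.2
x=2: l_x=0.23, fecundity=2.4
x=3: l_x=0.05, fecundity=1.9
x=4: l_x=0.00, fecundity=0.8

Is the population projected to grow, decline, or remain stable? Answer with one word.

growing

R0 = Σ lx·mx = 0 + 2.976 + 0.552 + 0.095 + 0 = 3.623
R0 > 1, so the population is growing.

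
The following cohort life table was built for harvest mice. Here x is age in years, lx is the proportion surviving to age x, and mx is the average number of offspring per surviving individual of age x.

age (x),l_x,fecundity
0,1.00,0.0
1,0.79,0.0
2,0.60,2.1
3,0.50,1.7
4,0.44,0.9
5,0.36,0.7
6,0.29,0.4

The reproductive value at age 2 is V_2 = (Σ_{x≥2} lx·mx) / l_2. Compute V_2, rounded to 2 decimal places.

4.79

lx·mx for x ≥ 2: 1.26, 0.85, 0.396, 0.252, 0.116 → sum = 2.874
V_2 = 2.874 / l_2 = 2.874 / 0.6 = 4.79 → 4.79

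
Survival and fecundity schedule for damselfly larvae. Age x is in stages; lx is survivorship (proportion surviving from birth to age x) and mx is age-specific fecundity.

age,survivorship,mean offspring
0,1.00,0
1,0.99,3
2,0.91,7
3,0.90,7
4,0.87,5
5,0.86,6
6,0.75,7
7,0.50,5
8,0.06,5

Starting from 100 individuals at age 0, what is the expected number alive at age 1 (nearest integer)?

Expected survivors = N0 · l_1 = 100 × 0.99 = 99 → 99

99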